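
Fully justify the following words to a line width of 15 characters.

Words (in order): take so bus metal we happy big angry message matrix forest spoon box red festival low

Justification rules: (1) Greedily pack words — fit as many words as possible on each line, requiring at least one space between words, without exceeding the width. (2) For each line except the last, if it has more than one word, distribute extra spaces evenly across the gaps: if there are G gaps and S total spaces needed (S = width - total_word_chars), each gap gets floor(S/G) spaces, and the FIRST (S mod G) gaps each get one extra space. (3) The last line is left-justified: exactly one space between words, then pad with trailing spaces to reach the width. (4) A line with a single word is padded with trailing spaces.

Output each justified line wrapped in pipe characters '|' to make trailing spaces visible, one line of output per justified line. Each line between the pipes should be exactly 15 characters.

Answer: |take   so   bus|
|metal  we happy|
|big       angry|
|message  matrix|
|forest    spoon|
|box         red|
|festival low   |

Derivation:
Line 1: ['take', 'so', 'bus'] (min_width=11, slack=4)
Line 2: ['metal', 'we', 'happy'] (min_width=14, slack=1)
Line 3: ['big', 'angry'] (min_width=9, slack=6)
Line 4: ['message', 'matrix'] (min_width=14, slack=1)
Line 5: ['forest', 'spoon'] (min_width=12, slack=3)
Line 6: ['box', 'red'] (min_width=7, slack=8)
Line 7: ['festival', 'low'] (min_width=12, slack=3)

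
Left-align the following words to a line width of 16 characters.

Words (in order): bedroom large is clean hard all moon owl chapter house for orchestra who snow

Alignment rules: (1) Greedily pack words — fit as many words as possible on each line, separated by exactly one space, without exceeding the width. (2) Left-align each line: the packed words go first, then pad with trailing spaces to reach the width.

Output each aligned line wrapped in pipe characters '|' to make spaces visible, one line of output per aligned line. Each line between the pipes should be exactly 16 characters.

Answer: |bedroom large is|
|clean hard all  |
|moon owl chapter|
|house for       |
|orchestra who   |
|snow            |

Derivation:
Line 1: ['bedroom', 'large', 'is'] (min_width=16, slack=0)
Line 2: ['clean', 'hard', 'all'] (min_width=14, slack=2)
Line 3: ['moon', 'owl', 'chapter'] (min_width=16, slack=0)
Line 4: ['house', 'for'] (min_width=9, slack=7)
Line 5: ['orchestra', 'who'] (min_width=13, slack=3)
Line 6: ['snow'] (min_width=4, slack=12)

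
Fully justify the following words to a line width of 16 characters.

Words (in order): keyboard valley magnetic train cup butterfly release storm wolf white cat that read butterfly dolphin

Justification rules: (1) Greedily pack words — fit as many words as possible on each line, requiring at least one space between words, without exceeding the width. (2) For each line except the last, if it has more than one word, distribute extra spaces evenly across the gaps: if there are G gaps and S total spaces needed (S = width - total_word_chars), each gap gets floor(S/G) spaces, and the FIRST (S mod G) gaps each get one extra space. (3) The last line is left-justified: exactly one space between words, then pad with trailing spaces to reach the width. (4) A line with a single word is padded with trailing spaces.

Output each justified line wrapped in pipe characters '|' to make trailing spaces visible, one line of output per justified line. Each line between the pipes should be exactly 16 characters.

Line 1: ['keyboard', 'valley'] (min_width=15, slack=1)
Line 2: ['magnetic', 'train'] (min_width=14, slack=2)
Line 3: ['cup', 'butterfly'] (min_width=13, slack=3)
Line 4: ['release', 'storm'] (min_width=13, slack=3)
Line 5: ['wolf', 'white', 'cat'] (min_width=14, slack=2)
Line 6: ['that', 'read'] (min_width=9, slack=7)
Line 7: ['butterfly'] (min_width=9, slack=7)
Line 8: ['dolphin'] (min_width=7, slack=9)

Answer: |keyboard  valley|
|magnetic   train|
|cup    butterfly|
|release    storm|
|wolf  white  cat|
|that        read|
|butterfly       |
|dolphin         |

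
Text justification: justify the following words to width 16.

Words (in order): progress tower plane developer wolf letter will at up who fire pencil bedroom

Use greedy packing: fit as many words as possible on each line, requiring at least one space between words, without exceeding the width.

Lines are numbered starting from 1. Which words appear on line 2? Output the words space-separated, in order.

Line 1: ['progress', 'tower'] (min_width=14, slack=2)
Line 2: ['plane', 'developer'] (min_width=15, slack=1)
Line 3: ['wolf', 'letter', 'will'] (min_width=16, slack=0)
Line 4: ['at', 'up', 'who', 'fire'] (min_width=14, slack=2)
Line 5: ['pencil', 'bedroom'] (min_width=14, slack=2)

Answer: plane developer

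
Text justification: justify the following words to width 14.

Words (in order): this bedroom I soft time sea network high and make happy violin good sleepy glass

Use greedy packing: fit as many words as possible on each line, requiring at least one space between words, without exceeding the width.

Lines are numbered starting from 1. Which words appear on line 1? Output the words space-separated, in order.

Line 1: ['this', 'bedroom', 'I'] (min_width=14, slack=0)
Line 2: ['soft', 'time', 'sea'] (min_width=13, slack=1)
Line 3: ['network', 'high'] (min_width=12, slack=2)
Line 4: ['and', 'make', 'happy'] (min_width=14, slack=0)
Line 5: ['violin', 'good'] (min_width=11, slack=3)
Line 6: ['sleepy', 'glass'] (min_width=12, slack=2)

Answer: this bedroom I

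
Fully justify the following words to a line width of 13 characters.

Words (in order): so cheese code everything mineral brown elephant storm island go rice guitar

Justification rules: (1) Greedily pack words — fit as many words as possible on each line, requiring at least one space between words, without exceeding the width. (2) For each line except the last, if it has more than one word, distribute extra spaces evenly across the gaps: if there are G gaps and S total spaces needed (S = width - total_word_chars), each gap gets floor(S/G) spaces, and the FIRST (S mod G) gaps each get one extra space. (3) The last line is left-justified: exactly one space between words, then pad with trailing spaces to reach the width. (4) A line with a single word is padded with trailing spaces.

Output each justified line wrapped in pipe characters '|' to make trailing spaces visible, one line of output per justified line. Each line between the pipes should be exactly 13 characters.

Answer: |so     cheese|
|code         |
|everything   |
|mineral brown|
|elephant     |
|storm  island|
|go       rice|
|guitar       |

Derivation:
Line 1: ['so', 'cheese'] (min_width=9, slack=4)
Line 2: ['code'] (min_width=4, slack=9)
Line 3: ['everything'] (min_width=10, slack=3)
Line 4: ['mineral', 'brown'] (min_width=13, slack=0)
Line 5: ['elephant'] (min_width=8, slack=5)
Line 6: ['storm', 'island'] (min_width=12, slack=1)
Line 7: ['go', 'rice'] (min_width=7, slack=6)
Line 8: ['guitar'] (min_width=6, slack=7)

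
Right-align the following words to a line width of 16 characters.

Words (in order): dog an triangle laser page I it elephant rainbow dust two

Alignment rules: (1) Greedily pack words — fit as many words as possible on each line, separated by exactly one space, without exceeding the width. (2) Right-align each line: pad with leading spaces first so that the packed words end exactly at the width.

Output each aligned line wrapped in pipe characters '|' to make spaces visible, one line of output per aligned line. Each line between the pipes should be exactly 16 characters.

Answer: | dog an triangle|
| laser page I it|
|elephant rainbow|
|        dust two|

Derivation:
Line 1: ['dog', 'an', 'triangle'] (min_width=15, slack=1)
Line 2: ['laser', 'page', 'I', 'it'] (min_width=15, slack=1)
Line 3: ['elephant', 'rainbow'] (min_width=16, slack=0)
Line 4: ['dust', 'two'] (min_width=8, slack=8)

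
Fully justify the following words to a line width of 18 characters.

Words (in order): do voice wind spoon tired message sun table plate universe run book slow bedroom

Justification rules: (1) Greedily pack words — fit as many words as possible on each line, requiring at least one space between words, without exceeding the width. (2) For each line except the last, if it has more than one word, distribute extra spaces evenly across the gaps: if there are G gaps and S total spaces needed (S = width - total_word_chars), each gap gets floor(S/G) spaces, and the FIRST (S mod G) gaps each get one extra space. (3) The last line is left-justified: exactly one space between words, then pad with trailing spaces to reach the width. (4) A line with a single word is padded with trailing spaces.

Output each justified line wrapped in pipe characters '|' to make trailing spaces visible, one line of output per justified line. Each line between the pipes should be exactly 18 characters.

Answer: |do    voice   wind|
|spoon        tired|
|message  sun table|
|plate universe run|
|book slow bedroom |

Derivation:
Line 1: ['do', 'voice', 'wind'] (min_width=13, slack=5)
Line 2: ['spoon', 'tired'] (min_width=11, slack=7)
Line 3: ['message', 'sun', 'table'] (min_width=17, slack=1)
Line 4: ['plate', 'universe', 'run'] (min_width=18, slack=0)
Line 5: ['book', 'slow', 'bedroom'] (min_width=17, slack=1)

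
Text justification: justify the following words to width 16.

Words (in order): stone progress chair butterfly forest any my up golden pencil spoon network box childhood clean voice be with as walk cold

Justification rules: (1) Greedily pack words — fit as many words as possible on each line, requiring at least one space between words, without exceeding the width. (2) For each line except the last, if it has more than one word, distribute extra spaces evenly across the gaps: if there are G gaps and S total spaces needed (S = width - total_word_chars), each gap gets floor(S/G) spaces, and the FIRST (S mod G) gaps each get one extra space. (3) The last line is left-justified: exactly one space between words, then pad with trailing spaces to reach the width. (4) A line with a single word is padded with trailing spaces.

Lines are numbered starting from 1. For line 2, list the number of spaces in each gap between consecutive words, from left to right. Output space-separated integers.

Answer: 2

Derivation:
Line 1: ['stone', 'progress'] (min_width=14, slack=2)
Line 2: ['chair', 'butterfly'] (min_width=15, slack=1)
Line 3: ['forest', 'any', 'my', 'up'] (min_width=16, slack=0)
Line 4: ['golden', 'pencil'] (min_width=13, slack=3)
Line 5: ['spoon', 'network'] (min_width=13, slack=3)
Line 6: ['box', 'childhood'] (min_width=13, slack=3)
Line 7: ['clean', 'voice', 'be'] (min_width=14, slack=2)
Line 8: ['with', 'as', 'walk'] (min_width=12, slack=4)
Line 9: ['cold'] (min_width=4, slack=12)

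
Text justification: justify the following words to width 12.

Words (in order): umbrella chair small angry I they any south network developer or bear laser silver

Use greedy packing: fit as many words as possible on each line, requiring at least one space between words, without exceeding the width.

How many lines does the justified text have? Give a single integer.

Line 1: ['umbrella'] (min_width=8, slack=4)
Line 2: ['chair', 'small'] (min_width=11, slack=1)
Line 3: ['angry', 'I', 'they'] (min_width=12, slack=0)
Line 4: ['any', 'south'] (min_width=9, slack=3)
Line 5: ['network'] (min_width=7, slack=5)
Line 6: ['developer', 'or'] (min_width=12, slack=0)
Line 7: ['bear', 'laser'] (min_width=10, slack=2)
Line 8: ['silver'] (min_width=6, slack=6)
Total lines: 8

Answer: 8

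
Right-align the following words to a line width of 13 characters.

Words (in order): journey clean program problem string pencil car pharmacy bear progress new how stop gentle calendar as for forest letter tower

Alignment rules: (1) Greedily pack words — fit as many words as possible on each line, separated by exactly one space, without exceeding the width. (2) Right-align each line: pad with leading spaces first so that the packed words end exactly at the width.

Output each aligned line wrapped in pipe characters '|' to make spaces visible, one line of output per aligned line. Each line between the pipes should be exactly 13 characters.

Line 1: ['journey', 'clean'] (min_width=13, slack=0)
Line 2: ['program'] (min_width=7, slack=6)
Line 3: ['problem'] (min_width=7, slack=6)
Line 4: ['string', 'pencil'] (min_width=13, slack=0)
Line 5: ['car', 'pharmacy'] (min_width=12, slack=1)
Line 6: ['bear', 'progress'] (min_width=13, slack=0)
Line 7: ['new', 'how', 'stop'] (min_width=12, slack=1)
Line 8: ['gentle'] (min_width=6, slack=7)
Line 9: ['calendar', 'as'] (min_width=11, slack=2)
Line 10: ['for', 'forest'] (min_width=10, slack=3)
Line 11: ['letter', 'tower'] (min_width=12, slack=1)

Answer: |journey clean|
|      program|
|      problem|
|string pencil|
| car pharmacy|
|bear progress|
| new how stop|
|       gentle|
|  calendar as|
|   for forest|
| letter tower|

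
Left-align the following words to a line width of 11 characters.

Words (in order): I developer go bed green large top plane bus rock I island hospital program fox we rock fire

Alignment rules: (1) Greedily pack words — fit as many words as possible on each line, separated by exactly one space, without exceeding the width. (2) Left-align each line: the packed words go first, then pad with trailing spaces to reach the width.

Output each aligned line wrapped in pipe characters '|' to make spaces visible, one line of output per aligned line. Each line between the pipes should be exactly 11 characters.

Answer: |I developer|
|go bed     |
|green large|
|top plane  |
|bus rock I |
|island     |
|hospital   |
|program fox|
|we rock    |
|fire       |

Derivation:
Line 1: ['I', 'developer'] (min_width=11, slack=0)
Line 2: ['go', 'bed'] (min_width=6, slack=5)
Line 3: ['green', 'large'] (min_width=11, slack=0)
Line 4: ['top', 'plane'] (min_width=9, slack=2)
Line 5: ['bus', 'rock', 'I'] (min_width=10, slack=1)
Line 6: ['island'] (min_width=6, slack=5)
Line 7: ['hospital'] (min_width=8, slack=3)
Line 8: ['program', 'fox'] (min_width=11, slack=0)
Line 9: ['we', 'rock'] (min_width=7, slack=4)
Line 10: ['fire'] (min_width=4, slack=7)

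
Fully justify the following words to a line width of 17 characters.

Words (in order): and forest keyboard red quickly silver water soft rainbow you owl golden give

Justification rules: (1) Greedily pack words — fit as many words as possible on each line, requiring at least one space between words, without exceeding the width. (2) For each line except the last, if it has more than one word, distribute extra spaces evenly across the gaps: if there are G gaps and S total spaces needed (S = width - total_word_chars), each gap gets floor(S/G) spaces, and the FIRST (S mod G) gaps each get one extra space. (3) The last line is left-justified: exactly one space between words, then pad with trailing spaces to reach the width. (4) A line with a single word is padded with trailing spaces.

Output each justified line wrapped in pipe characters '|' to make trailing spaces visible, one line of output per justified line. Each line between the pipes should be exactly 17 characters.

Line 1: ['and', 'forest'] (min_width=10, slack=7)
Line 2: ['keyboard', 'red'] (min_width=12, slack=5)
Line 3: ['quickly', 'silver'] (min_width=14, slack=3)
Line 4: ['water', 'soft'] (min_width=10, slack=7)
Line 5: ['rainbow', 'you', 'owl'] (min_width=15, slack=2)
Line 6: ['golden', 'give'] (min_width=11, slack=6)

Answer: |and        forest|
|keyboard      red|
|quickly    silver|
|water        soft|
|rainbow  you  owl|
|golden give      |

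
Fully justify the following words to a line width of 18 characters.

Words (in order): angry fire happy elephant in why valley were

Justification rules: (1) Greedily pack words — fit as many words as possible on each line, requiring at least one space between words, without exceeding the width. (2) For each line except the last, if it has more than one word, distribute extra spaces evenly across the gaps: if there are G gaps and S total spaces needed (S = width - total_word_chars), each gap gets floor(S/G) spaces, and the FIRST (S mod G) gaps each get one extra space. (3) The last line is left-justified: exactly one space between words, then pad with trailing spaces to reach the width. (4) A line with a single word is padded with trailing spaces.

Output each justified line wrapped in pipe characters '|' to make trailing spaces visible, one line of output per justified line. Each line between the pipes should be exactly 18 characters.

Answer: |angry  fire  happy|
|elephant   in  why|
|valley were       |

Derivation:
Line 1: ['angry', 'fire', 'happy'] (min_width=16, slack=2)
Line 2: ['elephant', 'in', 'why'] (min_width=15, slack=3)
Line 3: ['valley', 'were'] (min_width=11, slack=7)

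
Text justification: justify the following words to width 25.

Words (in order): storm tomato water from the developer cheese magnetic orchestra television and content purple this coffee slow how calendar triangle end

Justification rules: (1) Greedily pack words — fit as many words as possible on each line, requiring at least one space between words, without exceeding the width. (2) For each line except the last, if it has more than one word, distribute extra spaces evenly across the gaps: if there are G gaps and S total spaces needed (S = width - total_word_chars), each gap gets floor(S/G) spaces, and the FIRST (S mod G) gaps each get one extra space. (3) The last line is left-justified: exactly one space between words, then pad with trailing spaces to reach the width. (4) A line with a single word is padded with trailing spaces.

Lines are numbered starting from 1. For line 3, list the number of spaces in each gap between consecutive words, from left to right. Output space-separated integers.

Line 1: ['storm', 'tomato', 'water', 'from'] (min_width=23, slack=2)
Line 2: ['the', 'developer', 'cheese'] (min_width=20, slack=5)
Line 3: ['magnetic', 'orchestra'] (min_width=18, slack=7)
Line 4: ['television', 'and', 'content'] (min_width=22, slack=3)
Line 5: ['purple', 'this', 'coffee', 'slow'] (min_width=23, slack=2)
Line 6: ['how', 'calendar', 'triangle', 'end'] (min_width=25, slack=0)

Answer: 8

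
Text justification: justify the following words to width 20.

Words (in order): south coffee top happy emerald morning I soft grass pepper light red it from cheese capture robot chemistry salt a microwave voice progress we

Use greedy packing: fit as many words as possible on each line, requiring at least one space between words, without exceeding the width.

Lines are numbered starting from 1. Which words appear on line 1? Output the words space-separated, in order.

Answer: south coffee top

Derivation:
Line 1: ['south', 'coffee', 'top'] (min_width=16, slack=4)
Line 2: ['happy', 'emerald'] (min_width=13, slack=7)
Line 3: ['morning', 'I', 'soft', 'grass'] (min_width=20, slack=0)
Line 4: ['pepper', 'light', 'red', 'it'] (min_width=19, slack=1)
Line 5: ['from', 'cheese', 'capture'] (min_width=19, slack=1)
Line 6: ['robot', 'chemistry', 'salt'] (min_width=20, slack=0)
Line 7: ['a', 'microwave', 'voice'] (min_width=17, slack=3)
Line 8: ['progress', 'we'] (min_width=11, slack=9)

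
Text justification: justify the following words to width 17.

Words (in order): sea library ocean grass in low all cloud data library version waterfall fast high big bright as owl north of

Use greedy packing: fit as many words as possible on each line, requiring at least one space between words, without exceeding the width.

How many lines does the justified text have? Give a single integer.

Answer: 7

Derivation:
Line 1: ['sea', 'library', 'ocean'] (min_width=17, slack=0)
Line 2: ['grass', 'in', 'low', 'all'] (min_width=16, slack=1)
Line 3: ['cloud', 'data'] (min_width=10, slack=7)
Line 4: ['library', 'version'] (min_width=15, slack=2)
Line 5: ['waterfall', 'fast'] (min_width=14, slack=3)
Line 6: ['high', 'big', 'bright'] (min_width=15, slack=2)
Line 7: ['as', 'owl', 'north', 'of'] (min_width=15, slack=2)
Total lines: 7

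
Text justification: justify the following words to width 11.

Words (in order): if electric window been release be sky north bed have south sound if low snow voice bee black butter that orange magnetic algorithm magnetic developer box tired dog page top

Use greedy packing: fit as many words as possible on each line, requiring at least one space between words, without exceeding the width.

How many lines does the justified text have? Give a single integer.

Answer: 18

Derivation:
Line 1: ['if', 'electric'] (min_width=11, slack=0)
Line 2: ['window', 'been'] (min_width=11, slack=0)
Line 3: ['release', 'be'] (min_width=10, slack=1)
Line 4: ['sky', 'north'] (min_width=9, slack=2)
Line 5: ['bed', 'have'] (min_width=8, slack=3)
Line 6: ['south', 'sound'] (min_width=11, slack=0)
Line 7: ['if', 'low', 'snow'] (min_width=11, slack=0)
Line 8: ['voice', 'bee'] (min_width=9, slack=2)
Line 9: ['black'] (min_width=5, slack=6)
Line 10: ['butter', 'that'] (min_width=11, slack=0)
Line 11: ['orange'] (min_width=6, slack=5)
Line 12: ['magnetic'] (min_width=8, slack=3)
Line 13: ['algorithm'] (min_width=9, slack=2)
Line 14: ['magnetic'] (min_width=8, slack=3)
Line 15: ['developer'] (min_width=9, slack=2)
Line 16: ['box', 'tired'] (min_width=9, slack=2)
Line 17: ['dog', 'page'] (min_width=8, slack=3)
Line 18: ['top'] (min_width=3, slack=8)
Total lines: 18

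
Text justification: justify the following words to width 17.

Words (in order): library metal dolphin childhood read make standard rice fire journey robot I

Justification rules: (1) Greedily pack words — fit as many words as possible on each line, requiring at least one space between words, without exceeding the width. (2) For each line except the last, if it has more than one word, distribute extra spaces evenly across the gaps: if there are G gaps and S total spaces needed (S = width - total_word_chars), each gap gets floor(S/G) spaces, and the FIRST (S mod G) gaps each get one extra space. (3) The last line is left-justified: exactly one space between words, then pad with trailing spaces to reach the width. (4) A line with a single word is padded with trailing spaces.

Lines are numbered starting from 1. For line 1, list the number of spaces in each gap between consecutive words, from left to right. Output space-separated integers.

Line 1: ['library', 'metal'] (min_width=13, slack=4)
Line 2: ['dolphin', 'childhood'] (min_width=17, slack=0)
Line 3: ['read', 'make'] (min_width=9, slack=8)
Line 4: ['standard', 'rice'] (min_width=13, slack=4)
Line 5: ['fire', 'journey'] (min_width=12, slack=5)
Line 6: ['robot', 'I'] (min_width=7, slack=10)

Answer: 5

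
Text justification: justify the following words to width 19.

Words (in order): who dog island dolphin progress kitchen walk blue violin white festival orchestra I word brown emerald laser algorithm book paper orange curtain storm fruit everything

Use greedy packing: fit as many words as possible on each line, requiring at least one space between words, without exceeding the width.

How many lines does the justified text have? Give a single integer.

Line 1: ['who', 'dog', 'island'] (min_width=14, slack=5)
Line 2: ['dolphin', 'progress'] (min_width=16, slack=3)
Line 3: ['kitchen', 'walk', 'blue'] (min_width=17, slack=2)
Line 4: ['violin', 'white'] (min_width=12, slack=7)
Line 5: ['festival', 'orchestra'] (min_width=18, slack=1)
Line 6: ['I', 'word', 'brown'] (min_width=12, slack=7)
Line 7: ['emerald', 'laser'] (min_width=13, slack=6)
Line 8: ['algorithm', 'book'] (min_width=14, slack=5)
Line 9: ['paper', 'orange'] (min_width=12, slack=7)
Line 10: ['curtain', 'storm', 'fruit'] (min_width=19, slack=0)
Line 11: ['everything'] (min_width=10, slack=9)
Total lines: 11

Answer: 11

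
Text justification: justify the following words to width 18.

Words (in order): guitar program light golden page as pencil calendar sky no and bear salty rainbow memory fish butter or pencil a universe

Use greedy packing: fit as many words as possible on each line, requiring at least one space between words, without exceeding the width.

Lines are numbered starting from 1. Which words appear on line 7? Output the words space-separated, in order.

Line 1: ['guitar', 'program'] (min_width=14, slack=4)
Line 2: ['light', 'golden', 'page'] (min_width=17, slack=1)
Line 3: ['as', 'pencil', 'calendar'] (min_width=18, slack=0)
Line 4: ['sky', 'no', 'and', 'bear'] (min_width=15, slack=3)
Line 5: ['salty', 'rainbow'] (min_width=13, slack=5)
Line 6: ['memory', 'fish', 'butter'] (min_width=18, slack=0)
Line 7: ['or', 'pencil', 'a'] (min_width=11, slack=7)
Line 8: ['universe'] (min_width=8, slack=10)

Answer: or pencil a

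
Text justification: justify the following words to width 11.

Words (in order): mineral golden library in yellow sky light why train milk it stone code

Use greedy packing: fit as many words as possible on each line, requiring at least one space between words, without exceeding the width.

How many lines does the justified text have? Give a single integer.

Line 1: ['mineral'] (min_width=7, slack=4)
Line 2: ['golden'] (min_width=6, slack=5)
Line 3: ['library', 'in'] (min_width=10, slack=1)
Line 4: ['yellow', 'sky'] (min_width=10, slack=1)
Line 5: ['light', 'why'] (min_width=9, slack=2)
Line 6: ['train', 'milk'] (min_width=10, slack=1)
Line 7: ['it', 'stone'] (min_width=8, slack=3)
Line 8: ['code'] (min_width=4, slack=7)
Total lines: 8

Answer: 8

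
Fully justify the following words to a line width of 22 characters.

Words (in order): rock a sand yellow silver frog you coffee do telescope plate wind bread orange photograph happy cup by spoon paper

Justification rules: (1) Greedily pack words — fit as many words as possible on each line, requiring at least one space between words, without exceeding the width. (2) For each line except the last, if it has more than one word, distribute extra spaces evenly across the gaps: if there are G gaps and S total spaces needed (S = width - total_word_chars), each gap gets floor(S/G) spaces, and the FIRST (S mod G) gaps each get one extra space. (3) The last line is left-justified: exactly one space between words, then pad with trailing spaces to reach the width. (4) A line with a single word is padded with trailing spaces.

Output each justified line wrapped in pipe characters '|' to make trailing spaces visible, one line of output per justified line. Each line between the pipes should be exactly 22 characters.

Answer: |rock   a  sand  yellow|
|silver frog you coffee|
|do   telescope   plate|
|wind    bread   orange|
|photograph  happy  cup|
|by spoon paper        |

Derivation:
Line 1: ['rock', 'a', 'sand', 'yellow'] (min_width=18, slack=4)
Line 2: ['silver', 'frog', 'you', 'coffee'] (min_width=22, slack=0)
Line 3: ['do', 'telescope', 'plate'] (min_width=18, slack=4)
Line 4: ['wind', 'bread', 'orange'] (min_width=17, slack=5)
Line 5: ['photograph', 'happy', 'cup'] (min_width=20, slack=2)
Line 6: ['by', 'spoon', 'paper'] (min_width=14, slack=8)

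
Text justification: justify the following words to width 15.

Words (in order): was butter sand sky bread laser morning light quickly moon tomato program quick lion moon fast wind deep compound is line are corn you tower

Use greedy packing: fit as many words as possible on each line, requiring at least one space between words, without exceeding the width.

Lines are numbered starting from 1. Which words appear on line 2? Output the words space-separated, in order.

Line 1: ['was', 'butter', 'sand'] (min_width=15, slack=0)
Line 2: ['sky', 'bread', 'laser'] (min_width=15, slack=0)
Line 3: ['morning', 'light'] (min_width=13, slack=2)
Line 4: ['quickly', 'moon'] (min_width=12, slack=3)
Line 5: ['tomato', 'program'] (min_width=14, slack=1)
Line 6: ['quick', 'lion', 'moon'] (min_width=15, slack=0)
Line 7: ['fast', 'wind', 'deep'] (min_width=14, slack=1)
Line 8: ['compound', 'is'] (min_width=11, slack=4)
Line 9: ['line', 'are', 'corn'] (min_width=13, slack=2)
Line 10: ['you', 'tower'] (min_width=9, slack=6)

Answer: sky bread laser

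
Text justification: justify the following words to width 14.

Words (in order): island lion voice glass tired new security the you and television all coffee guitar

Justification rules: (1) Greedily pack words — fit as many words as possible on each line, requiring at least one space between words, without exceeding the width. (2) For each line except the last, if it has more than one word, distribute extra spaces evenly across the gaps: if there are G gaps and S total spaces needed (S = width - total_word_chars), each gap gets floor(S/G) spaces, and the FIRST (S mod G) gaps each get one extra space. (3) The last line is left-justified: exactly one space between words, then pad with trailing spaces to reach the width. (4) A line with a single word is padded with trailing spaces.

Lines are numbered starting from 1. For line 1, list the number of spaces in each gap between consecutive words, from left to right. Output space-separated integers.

Line 1: ['island', 'lion'] (min_width=11, slack=3)
Line 2: ['voice', 'glass'] (min_width=11, slack=3)
Line 3: ['tired', 'new'] (min_width=9, slack=5)
Line 4: ['security', 'the'] (min_width=12, slack=2)
Line 5: ['you', 'and'] (min_width=7, slack=7)
Line 6: ['television', 'all'] (min_width=14, slack=0)
Line 7: ['coffee', 'guitar'] (min_width=13, slack=1)

Answer: 4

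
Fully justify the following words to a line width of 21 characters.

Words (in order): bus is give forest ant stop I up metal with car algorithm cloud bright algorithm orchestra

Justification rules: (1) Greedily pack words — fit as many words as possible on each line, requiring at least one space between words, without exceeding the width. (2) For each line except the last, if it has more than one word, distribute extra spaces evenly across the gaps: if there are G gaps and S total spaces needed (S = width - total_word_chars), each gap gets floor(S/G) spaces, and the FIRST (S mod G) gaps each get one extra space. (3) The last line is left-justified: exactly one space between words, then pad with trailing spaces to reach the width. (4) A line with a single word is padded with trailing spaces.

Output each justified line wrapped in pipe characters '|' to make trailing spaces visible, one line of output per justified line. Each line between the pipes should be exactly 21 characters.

Line 1: ['bus', 'is', 'give', 'forest'] (min_width=18, slack=3)
Line 2: ['ant', 'stop', 'I', 'up', 'metal'] (min_width=19, slack=2)
Line 3: ['with', 'car', 'algorithm'] (min_width=18, slack=3)
Line 4: ['cloud', 'bright'] (min_width=12, slack=9)
Line 5: ['algorithm', 'orchestra'] (min_width=19, slack=2)

Answer: |bus  is  give  forest|
|ant  stop  I up metal|
|with   car  algorithm|
|cloud          bright|
|algorithm orchestra  |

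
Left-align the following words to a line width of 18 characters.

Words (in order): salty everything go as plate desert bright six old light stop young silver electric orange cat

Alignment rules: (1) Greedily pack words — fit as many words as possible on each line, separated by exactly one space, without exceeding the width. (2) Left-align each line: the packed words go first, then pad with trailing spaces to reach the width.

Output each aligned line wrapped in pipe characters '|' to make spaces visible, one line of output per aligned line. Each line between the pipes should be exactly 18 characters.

Line 1: ['salty', 'everything'] (min_width=16, slack=2)
Line 2: ['go', 'as', 'plate', 'desert'] (min_width=18, slack=0)
Line 3: ['bright', 'six', 'old'] (min_width=14, slack=4)
Line 4: ['light', 'stop', 'young'] (min_width=16, slack=2)
Line 5: ['silver', 'electric'] (min_width=15, slack=3)
Line 6: ['orange', 'cat'] (min_width=10, slack=8)

Answer: |salty everything  |
|go as plate desert|
|bright six old    |
|light stop young  |
|silver electric   |
|orange cat        |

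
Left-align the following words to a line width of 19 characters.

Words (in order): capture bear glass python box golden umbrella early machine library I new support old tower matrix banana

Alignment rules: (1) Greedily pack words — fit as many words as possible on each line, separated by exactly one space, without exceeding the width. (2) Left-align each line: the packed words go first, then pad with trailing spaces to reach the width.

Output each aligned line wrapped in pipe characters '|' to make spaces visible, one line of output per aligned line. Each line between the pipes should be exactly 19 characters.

Line 1: ['capture', 'bear', 'glass'] (min_width=18, slack=1)
Line 2: ['python', 'box', 'golden'] (min_width=17, slack=2)
Line 3: ['umbrella', 'early'] (min_width=14, slack=5)
Line 4: ['machine', 'library', 'I'] (min_width=17, slack=2)
Line 5: ['new', 'support', 'old'] (min_width=15, slack=4)
Line 6: ['tower', 'matrix', 'banana'] (min_width=19, slack=0)

Answer: |capture bear glass |
|python box golden  |
|umbrella early     |
|machine library I  |
|new support old    |
|tower matrix banana|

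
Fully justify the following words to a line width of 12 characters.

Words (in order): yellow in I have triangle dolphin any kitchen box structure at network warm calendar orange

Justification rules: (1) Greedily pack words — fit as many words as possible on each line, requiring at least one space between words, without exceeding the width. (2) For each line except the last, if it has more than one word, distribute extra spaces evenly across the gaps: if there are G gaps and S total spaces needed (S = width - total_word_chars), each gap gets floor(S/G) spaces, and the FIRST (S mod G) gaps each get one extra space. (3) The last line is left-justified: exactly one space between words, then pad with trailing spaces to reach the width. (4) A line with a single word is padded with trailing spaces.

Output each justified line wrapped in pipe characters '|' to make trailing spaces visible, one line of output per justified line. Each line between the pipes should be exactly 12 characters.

Answer: |yellow  in I|
|have        |
|triangle    |
|dolphin  any|
|kitchen  box|
|structure at|
|network warm|
|calendar    |
|orange      |

Derivation:
Line 1: ['yellow', 'in', 'I'] (min_width=11, slack=1)
Line 2: ['have'] (min_width=4, slack=8)
Line 3: ['triangle'] (min_width=8, slack=4)
Line 4: ['dolphin', 'any'] (min_width=11, slack=1)
Line 5: ['kitchen', 'box'] (min_width=11, slack=1)
Line 6: ['structure', 'at'] (min_width=12, slack=0)
Line 7: ['network', 'warm'] (min_width=12, slack=0)
Line 8: ['calendar'] (min_width=8, slack=4)
Line 9: ['orange'] (min_width=6, slack=6)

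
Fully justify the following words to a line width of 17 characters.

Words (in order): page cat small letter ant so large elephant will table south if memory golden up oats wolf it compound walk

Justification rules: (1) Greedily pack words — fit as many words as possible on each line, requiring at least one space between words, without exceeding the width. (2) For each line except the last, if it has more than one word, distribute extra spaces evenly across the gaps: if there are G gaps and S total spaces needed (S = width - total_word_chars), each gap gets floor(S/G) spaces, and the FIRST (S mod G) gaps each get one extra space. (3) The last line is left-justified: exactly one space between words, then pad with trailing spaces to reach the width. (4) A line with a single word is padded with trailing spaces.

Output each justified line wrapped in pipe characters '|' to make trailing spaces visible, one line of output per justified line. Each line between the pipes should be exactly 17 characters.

Line 1: ['page', 'cat', 'small'] (min_width=14, slack=3)
Line 2: ['letter', 'ant', 'so'] (min_width=13, slack=4)
Line 3: ['large', 'elephant'] (min_width=14, slack=3)
Line 4: ['will', 'table', 'south'] (min_width=16, slack=1)
Line 5: ['if', 'memory', 'golden'] (min_width=16, slack=1)
Line 6: ['up', 'oats', 'wolf', 'it'] (min_width=15, slack=2)
Line 7: ['compound', 'walk'] (min_width=13, slack=4)

Answer: |page   cat  small|
|letter   ant   so|
|large    elephant|
|will  table south|
|if  memory golden|
|up  oats  wolf it|
|compound walk    |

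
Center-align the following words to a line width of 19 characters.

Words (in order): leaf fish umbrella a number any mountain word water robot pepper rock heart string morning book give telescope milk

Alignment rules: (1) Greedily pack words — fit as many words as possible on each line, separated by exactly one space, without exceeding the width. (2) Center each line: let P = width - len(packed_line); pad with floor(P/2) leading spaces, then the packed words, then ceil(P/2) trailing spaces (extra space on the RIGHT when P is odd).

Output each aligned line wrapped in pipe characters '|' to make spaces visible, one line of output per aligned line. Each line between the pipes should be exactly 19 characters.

Line 1: ['leaf', 'fish', 'umbrella'] (min_width=18, slack=1)
Line 2: ['a', 'number', 'any'] (min_width=12, slack=7)
Line 3: ['mountain', 'word', 'water'] (min_width=19, slack=0)
Line 4: ['robot', 'pepper', 'rock'] (min_width=17, slack=2)
Line 5: ['heart', 'string'] (min_width=12, slack=7)
Line 6: ['morning', 'book', 'give'] (min_width=17, slack=2)
Line 7: ['telescope', 'milk'] (min_width=14, slack=5)

Answer: |leaf fish umbrella |
|   a number any    |
|mountain word water|
| robot pepper rock |
|   heart string    |
| morning book give |
|  telescope milk   |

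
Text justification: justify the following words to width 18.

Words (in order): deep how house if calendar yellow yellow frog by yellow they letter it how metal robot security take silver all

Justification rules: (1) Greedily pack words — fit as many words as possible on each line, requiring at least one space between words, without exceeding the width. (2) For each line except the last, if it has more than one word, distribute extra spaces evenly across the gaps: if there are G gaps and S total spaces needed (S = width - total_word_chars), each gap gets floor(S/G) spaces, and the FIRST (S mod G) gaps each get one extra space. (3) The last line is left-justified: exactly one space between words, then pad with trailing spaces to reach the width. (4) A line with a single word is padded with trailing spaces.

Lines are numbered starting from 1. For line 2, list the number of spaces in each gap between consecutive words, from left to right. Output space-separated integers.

Line 1: ['deep', 'how', 'house', 'if'] (min_width=17, slack=1)
Line 2: ['calendar', 'yellow'] (min_width=15, slack=3)
Line 3: ['yellow', 'frog', 'by'] (min_width=14, slack=4)
Line 4: ['yellow', 'they', 'letter'] (min_width=18, slack=0)
Line 5: ['it', 'how', 'metal', 'robot'] (min_width=18, slack=0)
Line 6: ['security', 'take'] (min_width=13, slack=5)
Line 7: ['silver', 'all'] (min_width=10, slack=8)

Answer: 4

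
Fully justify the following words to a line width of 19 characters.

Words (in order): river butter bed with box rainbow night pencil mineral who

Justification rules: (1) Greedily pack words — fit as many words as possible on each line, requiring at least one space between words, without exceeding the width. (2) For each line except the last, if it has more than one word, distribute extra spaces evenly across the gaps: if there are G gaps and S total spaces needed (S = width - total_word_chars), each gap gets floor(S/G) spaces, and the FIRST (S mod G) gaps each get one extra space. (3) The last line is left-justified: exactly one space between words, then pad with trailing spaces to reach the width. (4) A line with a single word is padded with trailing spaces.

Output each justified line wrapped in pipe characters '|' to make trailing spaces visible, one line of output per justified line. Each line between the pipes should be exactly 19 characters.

Answer: |river   butter  bed|
|with   box  rainbow|
|night        pencil|
|mineral who        |

Derivation:
Line 1: ['river', 'butter', 'bed'] (min_width=16, slack=3)
Line 2: ['with', 'box', 'rainbow'] (min_width=16, slack=3)
Line 3: ['night', 'pencil'] (min_width=12, slack=7)
Line 4: ['mineral', 'who'] (min_width=11, slack=8)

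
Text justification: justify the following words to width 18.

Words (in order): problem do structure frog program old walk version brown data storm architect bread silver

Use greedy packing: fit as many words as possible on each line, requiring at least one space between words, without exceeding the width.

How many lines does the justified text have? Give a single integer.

Answer: 6

Derivation:
Line 1: ['problem', 'do'] (min_width=10, slack=8)
Line 2: ['structure', 'frog'] (min_width=14, slack=4)
Line 3: ['program', 'old', 'walk'] (min_width=16, slack=2)
Line 4: ['version', 'brown', 'data'] (min_width=18, slack=0)
Line 5: ['storm', 'architect'] (min_width=15, slack=3)
Line 6: ['bread', 'silver'] (min_width=12, slack=6)
Total lines: 6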